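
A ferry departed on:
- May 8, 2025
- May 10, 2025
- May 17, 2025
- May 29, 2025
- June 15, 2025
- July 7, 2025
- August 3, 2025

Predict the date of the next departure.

Gaps: 2, 7, 12, 17, 22, 27 days — each gap is 5 larger than the previous one.
Next gap: 32 days. August 3, 2025 + 32 days = September 4, 2025.

September 4, 2025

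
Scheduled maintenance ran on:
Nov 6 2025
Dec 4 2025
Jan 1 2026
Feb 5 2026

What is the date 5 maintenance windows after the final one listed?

Gaps: 28, 28, 35 days — a mix of 28 and 35. Every date is a Thursday.
Each is the 1st Thursday of its month.
March 2026 — 1st Thursday is Mar 5 2026.
April 2026 — 1st Thursday is Apr 2 2026.
May 2026 — 1st Thursday is May 7 2026.
June 2026 — 1st Thursday is Jun 4 2026.
July 2026 — 1st Thursday is Jul 2 2026.

Jul 2 2026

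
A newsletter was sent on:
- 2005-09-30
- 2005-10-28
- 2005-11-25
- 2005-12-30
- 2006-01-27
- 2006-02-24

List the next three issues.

2006-03-31, 2006-04-28, 2006-05-26

Every date is a Friday; gaps 28, 28, 35, 28, 28 days.
Each is the last Friday of its month (at least one falls on the 29th or later, ruling out '4th Friday').
Last Friday of March 2006: 2006-03-31.
April 2006 ends with Friday 2006-04-28.
May 2006 ends with Friday 2006-05-26.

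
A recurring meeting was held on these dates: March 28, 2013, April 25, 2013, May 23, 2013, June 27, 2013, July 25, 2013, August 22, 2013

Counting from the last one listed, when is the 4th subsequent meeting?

Gaps: 28, 28, 35, 28, 28 days — a mix of 28 and 35. Every date is a Thursday.
Each is the 4th Thursday of its month.
4th Thursday of September 2013: September 26, 2013.
October 2013 — 4th Thursday is October 24, 2013.
November 2013 — 4th Thursday is November 28, 2013.
December 2013 — 4th Thursday is December 26, 2013.

December 26, 2013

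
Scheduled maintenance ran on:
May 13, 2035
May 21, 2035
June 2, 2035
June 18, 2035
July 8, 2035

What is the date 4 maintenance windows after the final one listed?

November 5, 2035

Gaps: 8, 12, 16, 20 days — each gap is 4 larger than the previous one.
Next gap: 24 days. July 8, 2035 + 24 days = August 1, 2035.
Next gap: 28 days. August 1, 2035 + 28 days = August 29, 2035.
Next gap: 32 days. August 29, 2035 + 32 days = September 30, 2035.
Next gap: 36 days. September 30, 2035 + 36 days = November 5, 2035.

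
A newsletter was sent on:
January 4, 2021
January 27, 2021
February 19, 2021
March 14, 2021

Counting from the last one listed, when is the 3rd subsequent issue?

Gaps between consecutive events: 23, 23, 23 days — a constant 23-day interval.
March 14, 2021 + 23 days = April 6, 2021.
April 6, 2021 + 23 days = April 29, 2021.
April 29, 2021 + 23 days = May 22, 2021.

May 22, 2021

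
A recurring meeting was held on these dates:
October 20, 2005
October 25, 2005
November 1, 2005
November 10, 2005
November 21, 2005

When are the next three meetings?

Gaps: 5, 7, 9, 11 days — each gap is 2 larger than the previous one.
Next gap: 13 days. November 21, 2005 + 13 days = December 4, 2005.
Next gap: 15 days. December 4, 2005 + 15 days = December 19, 2005.
Next gap: 17 days. December 19, 2005 + 17 days = January 5, 2006.

December 4, 2005; December 19, 2005; January 5, 2006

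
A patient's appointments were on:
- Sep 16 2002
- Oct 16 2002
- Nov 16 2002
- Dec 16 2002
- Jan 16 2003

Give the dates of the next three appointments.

Feb 16 2003, Mar 16 2003, Apr 16 2003

The day-of-month is always 16 (30, 31, 30, 31 days between events).
So this recurs on the 16th of each month.
February 2003: Feb 16 2003.
Next: March 2003 → Mar 16 2003.
Next: April 2003 → Apr 16 2003.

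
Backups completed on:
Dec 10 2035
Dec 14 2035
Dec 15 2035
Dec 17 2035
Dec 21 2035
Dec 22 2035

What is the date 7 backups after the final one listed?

Jan 7 2036

Gaps: 4, 1, 2, 4, 1 days — not constant, but cyclic with period 3.
The events fall on every Monday, Friday and Saturday.
Next Monday: Dec 24 2035.
The following Friday is Dec 28 2035.
The following Saturday is Dec 29 2035.
Next Monday: Dec 31 2035.
The following Friday is Jan 4 2036.
Next Saturday: Jan 5 2036.
Next Monday: Jan 7 2036.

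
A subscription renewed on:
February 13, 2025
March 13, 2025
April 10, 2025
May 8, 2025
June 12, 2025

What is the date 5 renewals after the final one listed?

These are Thursdays at 28- or 35-day spacing (28, 28, 28, 35).
The pattern: 2nd Thursday of the month.
July 2025 — 2nd Thursday is July 10, 2025.
August 2025 — 2nd Thursday is August 14, 2025.
2nd Thursday of September 2025: September 11, 2025.
2nd Thursday of October 2025: October 9, 2025.
November 2025 — 2nd Thursday is November 13, 2025.

November 13, 2025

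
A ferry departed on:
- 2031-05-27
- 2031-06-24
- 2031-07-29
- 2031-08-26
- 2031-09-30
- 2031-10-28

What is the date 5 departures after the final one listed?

Every date is a Tuesday; gaps 28, 35, 28, 35, 28 days.
Each is the last Tuesday of its month (at least one falls on the 29th or later, ruling out '4th Tuesday').
November 2031 ends with Tuesday 2031-11-25.
December 2031 ends with Tuesday 2031-12-30.
January 2032 ends with Tuesday 2032-01-27.
February 2032 ends with Tuesday 2032-02-24.
Last Tuesday of March 2032: 2032-03-30.

2032-03-30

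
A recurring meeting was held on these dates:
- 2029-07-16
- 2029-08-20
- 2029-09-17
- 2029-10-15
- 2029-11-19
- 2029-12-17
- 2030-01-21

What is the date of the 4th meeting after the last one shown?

2030-05-20

These are Mondays at 28- or 35-day spacing (35, 28, 28, 35, 28, 35).
The pattern: 3rd Monday of the month.
3rd Monday of February 2030: 2030-02-18.
March 2030 — 3rd Monday is 2030-03-18.
April 2030 — 3rd Monday is 2030-04-15.
May 2030 — 3rd Monday is 2030-05-20.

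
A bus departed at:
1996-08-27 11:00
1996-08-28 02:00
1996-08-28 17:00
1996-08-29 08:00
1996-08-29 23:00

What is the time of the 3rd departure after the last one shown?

The interval is a steady 15 hours (15, 15, 15, 15).
1996-08-29 23:00 + 15 h = 1996-08-30 14:00.
1996-08-30 14:00 + 15 h = 1996-08-31 05:00.
1996-08-31 05:00 + 15 h = 1996-08-31 20:00.

1996-08-31 20:00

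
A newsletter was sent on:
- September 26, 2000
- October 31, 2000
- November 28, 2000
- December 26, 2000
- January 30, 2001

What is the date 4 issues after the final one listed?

May 29, 2001

Every date is a Tuesday; gaps 35, 28, 28, 35 days.
Each is the last Tuesday of its month (at least one falls on the 29th or later, ruling out '4th Tuesday').
February 2001 ends with Tuesday February 27, 2001.
March 2001 ends with Tuesday March 27, 2001.
April 2001 ends with Tuesday April 24, 2001.
Last Tuesday of May 2001: May 29, 2001.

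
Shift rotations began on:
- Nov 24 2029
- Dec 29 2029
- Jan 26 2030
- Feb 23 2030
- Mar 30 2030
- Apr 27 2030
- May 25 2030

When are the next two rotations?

Jun 29 2030, Jul 27 2030

Every date is a Saturday; gaps 35, 28, 28, 35, 28, 28 days.
Each is the last Saturday of its month (at least one falls on the 29th or later, ruling out '4th Saturday').
Last Saturday of June 2030: Jun 29 2030.
July 2030 ends with Saturday Jul 27 2030.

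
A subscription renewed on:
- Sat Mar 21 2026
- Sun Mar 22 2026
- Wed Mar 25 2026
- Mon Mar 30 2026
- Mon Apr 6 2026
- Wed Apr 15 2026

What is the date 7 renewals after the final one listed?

Intervals are 1, 3, 5, 7, 9 days — an arithmetic progression with common difference 2.
Next gap: 11 days. Wed Apr 15 2026 + 11 days = Sun Apr 26 2026.
Next gap: 13 days. Sun Apr 26 2026 + 13 days = Sat May 9 2026.
Next gap: 15 days. Sat May 9 2026 + 15 days = Sun May 24 2026.
Next gap: 17 days. Sun May 24 2026 + 17 days = Wed Jun 10 2026.
Next gap: 19 days. Wed Jun 10 2026 + 19 days = Mon Jun 29 2026.
Next gap: 21 days. Mon Jun 29 2026 + 21 days = Mon Jul 20 2026.
Next gap: 23 days. Mon Jul 20 2026 + 23 days = Wed Aug 12 2026.

Wed Aug 12 2026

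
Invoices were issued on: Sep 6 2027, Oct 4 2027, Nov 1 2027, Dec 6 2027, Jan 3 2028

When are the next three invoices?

Feb 7 2028, Mar 6 2028, Apr 3 2028

These are Mondays at 28- or 35-day spacing (28, 28, 35, 28).
The pattern: 1st Monday of the month.
1st Monday of February 2028: Feb 7 2028.
March 2028 — 1st Monday is Mar 6 2028.
1st Monday of April 2028: Apr 3 2028.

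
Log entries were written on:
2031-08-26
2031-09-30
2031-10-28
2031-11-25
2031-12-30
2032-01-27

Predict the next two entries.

All Tuesdays; the gaps (35, 28, 28, 35, 28) vary with month length.
This is the last Tuesday of each month.
Last Tuesday of February 2032: 2032-02-24.
March 2032 ends with Tuesday 2032-03-30.

2032-02-24, 2032-03-30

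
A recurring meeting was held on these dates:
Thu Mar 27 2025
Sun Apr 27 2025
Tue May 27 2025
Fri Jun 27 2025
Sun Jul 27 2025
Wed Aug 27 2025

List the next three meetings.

Gaps: 31, 30, 31, 30, 31 days — not constant. Every event is on the 27th of the month.
Pattern: the 27th of each month.
September 2025: Sat Sep 27 2025.
Next: October 2025 → Mon Oct 27 2025.
Next: November 2025 → Thu Nov 27 2025.

Sat Sep 27 2025, Mon Oct 27 2025, Thu Nov 27 2025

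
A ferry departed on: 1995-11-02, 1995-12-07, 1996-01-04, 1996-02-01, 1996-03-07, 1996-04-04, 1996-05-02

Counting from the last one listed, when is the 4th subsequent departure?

1996-09-05

These are Thursdays at 28- or 35-day spacing (35, 28, 28, 35, 28, 28).
The pattern: 1st Thursday of the month.
1st Thursday of June 1996: 1996-06-06.
1st Thursday of July 1996: 1996-07-04.
August 1996 — 1st Thursday is 1996-08-01.
September 1996 — 1st Thursday is 1996-09-05.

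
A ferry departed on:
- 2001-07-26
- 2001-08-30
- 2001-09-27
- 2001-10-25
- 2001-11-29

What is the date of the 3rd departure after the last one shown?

These are Thursdays with 35, 28, 28, 35-day gaps.
Each is the final Thursday of its month — 2001-08-30 is past the 28th, so '4th Thursday' doesn't fit.
December 2001 ends with Thursday 2001-12-27.
January 2002 ends with Thursday 2002-01-31.
Last Thursday of February 2002: 2002-02-28.

2002-02-28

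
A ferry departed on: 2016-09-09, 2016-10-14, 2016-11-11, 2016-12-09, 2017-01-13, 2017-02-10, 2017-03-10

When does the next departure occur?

These are Fridays at 28- or 35-day spacing (35, 28, 28, 35, 28, 28).
The pattern: 2nd Friday of the month.
April 2017 — 2nd Friday is 2017-04-14.

2017-04-14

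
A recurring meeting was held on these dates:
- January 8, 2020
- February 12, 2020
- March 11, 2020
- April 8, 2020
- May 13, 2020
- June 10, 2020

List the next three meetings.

These are Wednesdays at 28- or 35-day spacing (35, 28, 28, 35, 28).
The pattern: 2nd Wednesday of the month.
July 2020 — 2nd Wednesday is July 8, 2020.
August 2020 — 2nd Wednesday is August 12, 2020.
September 2020 — 2nd Wednesday is September 9, 2020.

July 8, 2020; August 12, 2020; September 9, 2020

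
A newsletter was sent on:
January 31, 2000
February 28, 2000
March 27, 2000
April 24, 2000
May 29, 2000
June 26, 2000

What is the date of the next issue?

July 31, 2000

These are Mondays with 28, 28, 28, 35, 28-day gaps.
Each is the final Monday of its month — January 31, 2000 is past the 28th, so '4th Monday' doesn't fit.
July 2000 ends with Monday July 31, 2000.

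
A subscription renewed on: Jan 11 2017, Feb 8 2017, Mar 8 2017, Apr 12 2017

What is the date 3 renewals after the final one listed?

Gaps: 28, 28, 35 days — a mix of 28 and 35. Every date is a Wednesday.
Each is the 2nd Wednesday of its month.
May 2017 — 2nd Wednesday is May 10 2017.
June 2017 — 2nd Wednesday is Jun 14 2017.
July 2017 — 2nd Wednesday is Jul 12 2017.

Jul 12 2017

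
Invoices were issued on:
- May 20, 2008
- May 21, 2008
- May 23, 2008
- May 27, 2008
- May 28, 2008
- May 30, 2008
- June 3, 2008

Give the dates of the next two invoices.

June 4, 2008; June 6, 2008

The gap pattern 1, 2, 4, 1, 2, 4 repeats every 3 events.
These are the Tuesdays, Wednesdays and Fridays of each week.
Next Wednesday: June 4, 2008.
Next Friday: June 6, 2008.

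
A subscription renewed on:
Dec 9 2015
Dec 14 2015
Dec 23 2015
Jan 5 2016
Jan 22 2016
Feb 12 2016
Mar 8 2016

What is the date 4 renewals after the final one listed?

Intervals are 5, 9, 13, 17, 21, 25 days — an arithmetic progression with common difference 4.
Next gap: 29 days. Mar 8 2016 + 29 days = Apr 6 2016.
Next gap: 33 days. Apr 6 2016 + 33 days = May 9 2016.
Next gap: 37 days. May 9 2016 + 37 days = Jun 15 2016.
Next gap: 41 days. Jun 15 2016 + 41 days = Jul 26 2016.

Jul 26 2016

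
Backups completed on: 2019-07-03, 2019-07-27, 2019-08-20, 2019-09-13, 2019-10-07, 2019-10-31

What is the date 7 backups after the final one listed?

Every event comes 24 days after the last (24, 24, 24, 24, 24).
2019-10-31 + 24 days = 2019-11-24.
2019-11-24 + 24 days = 2019-12-18.
2019-12-18 + 24 days = 2020-01-11.
2020-01-11 + 24 days = 2020-02-04.
2020-02-04 + 24 days = 2020-02-28.
2020-02-28 + 24 days = 2020-03-23.
2020-03-23 + 24 days = 2020-04-16.

2020-04-16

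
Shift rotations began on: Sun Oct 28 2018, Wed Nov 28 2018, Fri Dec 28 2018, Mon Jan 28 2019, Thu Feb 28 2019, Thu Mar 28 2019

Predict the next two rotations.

Gaps: 31, 30, 31, 31, 28 days — not constant. Every event is on the 28th of the month.
Pattern: the 28th of each month.
April 2019: Sun Apr 28 2019.
Next: May 2019 → Tue May 28 2019.

Sun Apr 28 2019, Tue May 28 2019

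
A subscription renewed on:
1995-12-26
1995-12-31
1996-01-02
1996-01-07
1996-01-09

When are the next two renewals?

The gap pattern 5, 2, 5, 2 repeats every 2 events.
These are the Tuesdays and Sundays of each week.
Next Sunday: 1996-01-14.
Next Tuesday: 1996-01-16.

1996-01-14, 1996-01-16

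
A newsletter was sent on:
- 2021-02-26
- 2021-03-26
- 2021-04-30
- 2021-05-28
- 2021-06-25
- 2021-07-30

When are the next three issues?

2021-08-27, 2021-09-24, 2021-10-29

Every date is a Friday; gaps 28, 35, 28, 28, 35 days.
Each is the last Friday of its month (at least one falls on the 29th or later, ruling out '4th Friday').
August 2021 ends with Friday 2021-08-27.
September 2021 ends with Friday 2021-09-24.
Last Friday of October 2021: 2021-10-29.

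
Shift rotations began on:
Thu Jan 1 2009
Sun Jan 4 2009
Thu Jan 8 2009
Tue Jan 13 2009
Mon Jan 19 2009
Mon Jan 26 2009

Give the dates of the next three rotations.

The spacing grows by 1 each time: 3, 4, 5, 6, 7 days.
Next gap: 8 days. Mon Jan 26 2009 + 8 days = Tue Feb 3 2009.
Next gap: 9 days. Tue Feb 3 2009 + 9 days = Thu Feb 12 2009.
Next gap: 10 days. Thu Feb 12 2009 + 10 days = Sun Feb 22 2009.

Tue Feb 3 2009, Thu Feb 12 2009, Sun Feb 22 2009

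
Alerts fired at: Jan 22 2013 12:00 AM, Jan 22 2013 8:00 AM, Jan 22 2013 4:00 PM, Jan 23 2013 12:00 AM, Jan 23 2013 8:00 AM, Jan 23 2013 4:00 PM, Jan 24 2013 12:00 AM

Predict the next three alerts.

Jan 24 2013 8:00 AM, Jan 24 2013 4:00 PM, Jan 25 2013 12:00 AM

The interval is a steady 8 hours (8, 8, 8, 8, 8, 8).
Jan 24 2013 12:00 AM + 8 h = Jan 24 2013 8:00 AM.
Jan 24 2013 8:00 AM + 8 h = Jan 24 2013 4:00 PM.
Jan 24 2013 4:00 PM + 8 h = Jan 25 2013 12:00 AM.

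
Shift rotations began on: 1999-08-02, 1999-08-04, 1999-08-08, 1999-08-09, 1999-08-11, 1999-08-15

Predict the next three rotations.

Every event lands on a Monday or Wednesday or Sunday (gaps cycle 2, 4, 1, 2, 4).
So the schedule is: every Monday, Wednesday and Sunday.
Next Monday: 1999-08-16.
The following Wednesday is 1999-08-18.
The following Sunday is 1999-08-22.

1999-08-16, 1999-08-18, 1999-08-22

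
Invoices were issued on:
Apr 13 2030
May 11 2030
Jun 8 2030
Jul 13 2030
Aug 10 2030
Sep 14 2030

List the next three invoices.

All dates are Saturdays, 28, 28, 35, 28, 35 days apart.
Specifically, the 2nd Saturday of each month.
2nd Saturday of October 2030: Oct 12 2030.
November 2030 — 2nd Saturday is Nov 9 2030.
2nd Saturday of December 2030: Dec 14 2030.

Oct 12 2030, Nov 9 2030, Dec 14 2030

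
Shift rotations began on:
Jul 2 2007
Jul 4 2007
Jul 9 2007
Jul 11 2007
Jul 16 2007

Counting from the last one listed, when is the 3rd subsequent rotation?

Every event lands on a Monday or Wednesday (gaps cycle 2, 5, 2, 5).
So the schedule is: every Monday and Wednesday.
The following Wednesday is Jul 18 2007.
Next Monday: Jul 23 2007.
The following Wednesday is Jul 25 2007.

Jul 25 2007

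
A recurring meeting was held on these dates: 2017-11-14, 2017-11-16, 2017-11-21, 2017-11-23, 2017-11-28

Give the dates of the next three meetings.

2017-11-30, 2017-12-05, 2017-12-07

Every event lands on a Tuesday or Thursday (gaps cycle 2, 5, 2, 5).
So the schedule is: every Tuesday and Thursday.
The following Thursday is 2017-11-30.
The following Tuesday is 2017-12-05.
The following Thursday is 2017-12-07.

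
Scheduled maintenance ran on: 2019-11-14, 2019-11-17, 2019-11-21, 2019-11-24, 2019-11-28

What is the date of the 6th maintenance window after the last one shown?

2019-12-19

The gap pattern 3, 4, 3, 4 repeats every 2 events.
These are the Thursdays and Sundays of each week.
Next Sunday: 2019-12-01.
Next Thursday: 2019-12-05.
The following Sunday is 2019-12-08.
The following Thursday is 2019-12-12.
Next Sunday: 2019-12-15.
Next Thursday: 2019-12-19.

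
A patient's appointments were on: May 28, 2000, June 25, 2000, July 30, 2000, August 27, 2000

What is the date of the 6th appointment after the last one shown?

Every date is a Sunday; gaps 28, 35, 28 days.
Each is the last Sunday of its month (at least one falls on the 29th or later, ruling out '4th Sunday').
Last Sunday of September 2000: September 24, 2000.
Last Sunday of October 2000: October 29, 2000.
Last Sunday of November 2000: November 26, 2000.
Last Sunday of December 2000: December 31, 2000.
January 2001 ends with Sunday January 28, 2001.
Last Sunday of February 2001: February 25, 2001.

February 25, 2001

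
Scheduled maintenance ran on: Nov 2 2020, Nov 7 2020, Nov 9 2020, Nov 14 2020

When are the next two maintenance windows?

Nov 16 2020, Nov 21 2020

Every event lands on a Monday or Saturday (gaps cycle 5, 2, 5).
So the schedule is: every Monday and Saturday.
Next Monday: Nov 16 2020.
The following Saturday is Nov 21 2020.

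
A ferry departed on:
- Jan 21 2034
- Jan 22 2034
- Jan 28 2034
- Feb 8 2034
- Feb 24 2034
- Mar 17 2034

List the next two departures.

The spacing grows by 5 each time: 1, 6, 11, 16, 21 days.
Next gap: 26 days. Mar 17 2034 + 26 days = Apr 12 2034.
Next gap: 31 days. Apr 12 2034 + 31 days = May 13 2034.

Apr 12 2034, May 13 2034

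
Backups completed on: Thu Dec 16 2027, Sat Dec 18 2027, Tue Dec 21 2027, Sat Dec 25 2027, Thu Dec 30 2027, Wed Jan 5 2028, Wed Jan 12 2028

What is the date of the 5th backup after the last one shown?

Gaps: 2, 3, 4, 5, 6, 7 days — each gap is 1 larger than the previous one.
Next gap: 8 days. Wed Jan 12 2028 + 8 days = Thu Jan 20 2028.
Next gap: 9 days. Thu Jan 20 2028 + 9 days = Sat Jan 29 2028.
Next gap: 10 days. Sat Jan 29 2028 + 10 days = Tue Feb 8 2028.
Next gap: 11 days. Tue Feb 8 2028 + 11 days = Sat Feb 19 2028.
Next gap: 12 days. Sat Feb 19 2028 + 12 days = Thu Mar 2 2028.

Thu Mar 2 2028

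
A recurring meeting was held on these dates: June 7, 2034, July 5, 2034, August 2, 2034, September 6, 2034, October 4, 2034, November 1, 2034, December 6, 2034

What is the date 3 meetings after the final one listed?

March 7, 2035

These are Wednesdays at 28- or 35-day spacing (28, 28, 35, 28, 28, 35).
The pattern: 1st Wednesday of the month.
1st Wednesday of January 2035: January 3, 2035.
1st Wednesday of February 2035: February 7, 2035.
1st Wednesday of March 2035: March 7, 2035.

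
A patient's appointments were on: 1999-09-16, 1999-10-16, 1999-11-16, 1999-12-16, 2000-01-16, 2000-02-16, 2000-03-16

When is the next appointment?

Gaps: 30, 31, 30, 31, 31, 29 days — not constant. Every event is on the 16th of the month.
Pattern: the 16th of each month.
April 2000: 2000-04-16.

2000-04-16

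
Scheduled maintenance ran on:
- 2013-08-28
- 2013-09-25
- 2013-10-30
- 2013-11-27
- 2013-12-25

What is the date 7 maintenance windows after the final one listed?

These are Wednesdays with 28, 35, 28, 28-day gaps.
Each is the final Wednesday of its month — 2013-10-30 is past the 28th, so '4th Wednesday' doesn't fit.
Last Wednesday of January 2014: 2014-01-29.
Last Wednesday of February 2014: 2014-02-26.
Last Wednesday of March 2014: 2014-03-26.
April 2014 ends with Wednesday 2014-04-30.
Last Wednesday of May 2014: 2014-05-28.
June 2014 ends with Wednesday 2014-06-25.
July 2014 ends with Wednesday 2014-07-30.

2014-07-30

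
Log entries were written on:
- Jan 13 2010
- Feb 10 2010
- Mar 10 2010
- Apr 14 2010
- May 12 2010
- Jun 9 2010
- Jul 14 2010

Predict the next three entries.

Aug 11 2010, Sep 8 2010, Oct 13 2010

Gaps: 28, 28, 35, 28, 28, 35 days — a mix of 28 and 35. Every date is a Wednesday.
Each is the 2nd Wednesday of its month.
August 2010 — 2nd Wednesday is Aug 11 2010.
2nd Wednesday of September 2010: Sep 8 2010.
2nd Wednesday of October 2010: Oct 13 2010.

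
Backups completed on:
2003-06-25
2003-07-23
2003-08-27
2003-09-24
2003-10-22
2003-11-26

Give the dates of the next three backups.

These are Wednesdays at 28- or 35-day spacing (28, 35, 28, 28, 35).
The pattern: 4th Wednesday of the month.
December 2003 — 4th Wednesday is 2003-12-24.
January 2004 — 4th Wednesday is 2004-01-28.
4th Wednesday of February 2004: 2004-02-25.

2003-12-24, 2004-01-28, 2004-02-25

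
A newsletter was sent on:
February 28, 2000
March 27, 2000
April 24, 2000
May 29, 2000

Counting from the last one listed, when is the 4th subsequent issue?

These are Mondays with 28, 28, 35-day gaps.
Each is the final Monday of its month — May 29, 2000 is past the 28th, so '4th Monday' doesn't fit.
Last Monday of June 2000: June 26, 2000.
July 2000 ends with Monday July 31, 2000.
August 2000 ends with Monday August 28, 2000.
Last Monday of September 2000: September 25, 2000.

September 25, 2000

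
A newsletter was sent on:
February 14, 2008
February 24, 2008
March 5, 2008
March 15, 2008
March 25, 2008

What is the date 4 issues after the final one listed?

May 4, 2008

Gaps between consecutive events: 10, 10, 10, 10 days — a constant 10-day interval.
March 25, 2008 + 10 days = April 4, 2008.
April 4, 2008 + 10 days = April 14, 2008.
April 14, 2008 + 10 days = April 24, 2008.
April 24, 2008 + 10 days = May 4, 2008.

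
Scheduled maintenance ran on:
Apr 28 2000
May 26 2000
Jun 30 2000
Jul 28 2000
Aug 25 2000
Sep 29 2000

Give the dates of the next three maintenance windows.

All Fridays; the gaps (28, 35, 28, 28, 35) vary with month length.
This is the last Friday of each month.
Last Friday of October 2000: Oct 27 2000.
November 2000 ends with Friday Nov 24 2000.
December 2000 ends with Friday Dec 29 2000.

Oct 27 2000, Nov 24 2000, Dec 29 2000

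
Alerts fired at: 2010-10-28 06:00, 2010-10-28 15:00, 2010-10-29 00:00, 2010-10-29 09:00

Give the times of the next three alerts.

The interval is a steady 9 hours (9, 9, 9).
2010-10-29 09:00 + 9 h = 2010-10-29 18:00.
2010-10-29 18:00 + 9 h = 2010-10-30 03:00.
2010-10-30 03:00 + 9 h = 2010-10-30 12:00.

2010-10-29 18:00, 2010-10-30 03:00, 2010-10-30 12:00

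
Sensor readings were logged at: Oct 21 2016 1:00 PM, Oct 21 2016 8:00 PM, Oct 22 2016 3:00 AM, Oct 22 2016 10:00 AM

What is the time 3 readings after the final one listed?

The interval is a steady 7 hours (7, 7, 7).
Oct 22 2016 10:00 AM + 7 h = Oct 22 2016 5:00 PM.
Oct 22 2016 5:00 PM + 7 h = Oct 23 2016 12:00 AM.
Oct 23 2016 12:00 AM + 7 h = Oct 23 2016 7:00 AM.

Oct 23 2016 7:00 AM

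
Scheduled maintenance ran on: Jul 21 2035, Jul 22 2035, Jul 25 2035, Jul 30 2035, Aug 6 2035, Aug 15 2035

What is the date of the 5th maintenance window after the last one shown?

Oct 29 2035

Intervals are 1, 3, 5, 7, 9 days — an arithmetic progression with common difference 2.
Next gap: 11 days. Aug 15 2035 + 11 days = Aug 26 2035.
Next gap: 13 days. Aug 26 2035 + 13 days = Sep 8 2035.
Next gap: 15 days. Sep 8 2035 + 15 days = Sep 23 2035.
Next gap: 17 days. Sep 23 2035 + 17 days = Oct 10 2035.
Next gap: 19 days. Oct 10 2035 + 19 days = Oct 29 2035.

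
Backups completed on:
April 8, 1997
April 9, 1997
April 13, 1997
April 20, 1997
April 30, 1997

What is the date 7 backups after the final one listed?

October 1, 1997

The spacing grows by 3 each time: 1, 4, 7, 10 days.
Next gap: 13 days. April 30, 1997 + 13 days = May 13, 1997.
Next gap: 16 days. May 13, 1997 + 16 days = May 29, 1997.
Next gap: 19 days. May 29, 1997 + 19 days = June 17, 1997.
Next gap: 22 days. June 17, 1997 + 22 days = July 9, 1997.
Next gap: 25 days. July 9, 1997 + 25 days = August 3, 1997.
Next gap: 28 days. August 3, 1997 + 28 days = August 31, 1997.
Next gap: 31 days. August 31, 1997 + 31 days = October 1, 1997.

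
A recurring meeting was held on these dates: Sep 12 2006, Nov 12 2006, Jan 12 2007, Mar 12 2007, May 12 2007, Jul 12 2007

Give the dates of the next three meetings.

Sep 12 2007, Nov 12 2007, Jan 12 2008

The day-of-month is always 12 (61, 61, 59, 61, 61 days between events).
So this recurs on the 12th of every 2 months.
September 2007: Sep 12 2007.
Next: November 2007 → Nov 12 2007.
January 2008: Jan 12 2008.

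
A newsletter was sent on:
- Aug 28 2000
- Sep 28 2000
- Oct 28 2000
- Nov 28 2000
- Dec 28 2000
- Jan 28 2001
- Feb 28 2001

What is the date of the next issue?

Each date is the 28th; the gaps (31, 30, 31, 30, 31, 31) track the month lengths.
The rule is the 28th of each month.
March 2001: Mar 28 2001.

Mar 28 2001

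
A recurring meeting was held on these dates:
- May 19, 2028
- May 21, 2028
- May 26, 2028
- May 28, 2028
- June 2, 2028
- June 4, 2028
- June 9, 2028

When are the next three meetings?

June 11, 2028; June 16, 2028; June 18, 2028

Gaps: 2, 5, 2, 5, 2, 5 days — not constant, but cyclic with period 2.
The events fall on every Friday and Sunday.
Next Sunday: June 11, 2028.
Next Friday: June 16, 2028.
Next Sunday: June 18, 2028.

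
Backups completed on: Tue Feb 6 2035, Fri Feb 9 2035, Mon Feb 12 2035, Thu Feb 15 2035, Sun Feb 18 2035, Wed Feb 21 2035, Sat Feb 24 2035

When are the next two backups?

Tue Feb 27 2035, Fri Mar 2 2035

Every event comes 3 days after the last (3, 3, 3, 3, 3, 3).
Sat Feb 24 2035 + 3 days = Tue Feb 27 2035.
Tue Feb 27 2035 + 3 days = Fri Mar 2 2035.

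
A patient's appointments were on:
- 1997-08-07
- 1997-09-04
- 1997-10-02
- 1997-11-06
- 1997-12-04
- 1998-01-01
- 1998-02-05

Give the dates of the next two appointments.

1998-03-05, 1998-04-02

Gaps: 28, 28, 35, 28, 28, 35 days — a mix of 28 and 35. Every date is a Thursday.
Each is the 1st Thursday of its month.
March 1998 — 1st Thursday is 1998-03-05.
1st Thursday of April 1998: 1998-04-02.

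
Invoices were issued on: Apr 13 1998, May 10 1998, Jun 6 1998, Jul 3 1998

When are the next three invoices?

Gaps between consecutive events: 27, 27, 27 days — a constant 27-day interval.
Jul 3 1998 + 27 days = Jul 30 1998.
Jul 30 1998 + 27 days = Aug 26 1998.
Aug 26 1998 + 27 days = Sep 22 1998.

Jul 30 1998, Aug 26 1998, Sep 22 1998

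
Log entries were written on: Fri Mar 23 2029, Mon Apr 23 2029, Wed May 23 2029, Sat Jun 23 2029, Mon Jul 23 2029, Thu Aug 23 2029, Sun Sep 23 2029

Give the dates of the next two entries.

The day-of-month is always 23 (31, 30, 31, 30, 31, 31 days between events).
So this recurs on the 23rd of each month.
October 2029: Tue Oct 23 2029.
November 2029: Fri Nov 23 2029.

Tue Oct 23 2029, Fri Nov 23 2029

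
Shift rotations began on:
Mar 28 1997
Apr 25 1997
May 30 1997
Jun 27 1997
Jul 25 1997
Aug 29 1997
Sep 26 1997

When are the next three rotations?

Oct 31 1997, Nov 28 1997, Dec 26 1997

All Fridays; the gaps (28, 35, 28, 28, 35, 28) vary with month length.
This is the last Friday of each month.
Last Friday of October 1997: Oct 31 1997.
November 1997 ends with Friday Nov 28 1997.
December 1997 ends with Friday Dec 26 1997.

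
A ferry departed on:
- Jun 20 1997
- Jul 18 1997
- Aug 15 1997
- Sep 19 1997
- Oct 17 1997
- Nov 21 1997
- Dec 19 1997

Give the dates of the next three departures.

Jan 16 1998, Feb 20 1998, Mar 20 1998

Gaps: 28, 28, 35, 28, 35, 28 days — a mix of 28 and 35. Every date is a Friday.
Each is the 3rd Friday of its month.
3rd Friday of January 1998: Jan 16 1998.
3rd Friday of February 1998: Feb 20 1998.
3rd Friday of March 1998: Mar 20 1998.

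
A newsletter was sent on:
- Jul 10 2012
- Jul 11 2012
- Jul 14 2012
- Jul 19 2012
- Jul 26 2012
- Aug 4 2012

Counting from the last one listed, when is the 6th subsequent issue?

Nov 8 2012

The spacing grows by 2 each time: 1, 3, 5, 7, 9 days.
Next gap: 11 days. Aug 4 2012 + 11 days = Aug 15 2012.
Next gap: 13 days. Aug 15 2012 + 13 days = Aug 28 2012.
Next gap: 15 days. Aug 28 2012 + 15 days = Sep 12 2012.
Next gap: 17 days. Sep 12 2012 + 17 days = Sep 29 2012.
Next gap: 19 days. Sep 29 2012 + 19 days = Oct 18 2012.
Next gap: 21 days. Oct 18 2012 + 21 days = Nov 8 2012.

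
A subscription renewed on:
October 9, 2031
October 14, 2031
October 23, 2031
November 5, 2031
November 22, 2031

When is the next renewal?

December 13, 2031

The spacing grows by 4 each time: 5, 9, 13, 17 days.
Next gap: 21 days. November 22, 2031 + 21 days = December 13, 2031.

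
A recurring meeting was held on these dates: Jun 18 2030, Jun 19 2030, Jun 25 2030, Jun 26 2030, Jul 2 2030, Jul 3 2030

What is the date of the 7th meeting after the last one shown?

Jul 30 2030

The gap pattern 1, 6, 1, 6, 1 repeats every 2 events.
These are the Tuesdays and Wednesdays of each week.
Next Tuesday: Jul 9 2030.
Next Wednesday: Jul 10 2030.
The following Tuesday is Jul 16 2030.
The following Wednesday is Jul 17 2030.
The following Tuesday is Jul 23 2030.
Next Wednesday: Jul 24 2030.
Next Tuesday: Jul 30 2030.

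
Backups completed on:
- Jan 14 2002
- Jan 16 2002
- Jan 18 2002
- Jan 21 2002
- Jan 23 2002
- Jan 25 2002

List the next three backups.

Jan 28 2002, Jan 30 2002, Feb 1 2002

The gap pattern 2, 2, 3, 2, 2 repeats every 3 events.
These are the Mondays, Wednesdays and Fridays of each week.
Next Monday: Jan 28 2002.
The following Wednesday is Jan 30 2002.
Next Friday: Feb 1 2002.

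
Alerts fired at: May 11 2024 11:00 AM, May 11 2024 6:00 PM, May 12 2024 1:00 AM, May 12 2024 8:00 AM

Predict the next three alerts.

May 12 2024 3:00 PM, May 12 2024 10:00 PM, May 13 2024 5:00 AM

Spacing: 7, 7, 7 h — constant 7 h.
May 12 2024 8:00 AM + 7 h = May 12 2024 3:00 PM.
May 12 2024 3:00 PM + 7 h = May 12 2024 10:00 PM.
May 12 2024 10:00 PM + 7 h = May 13 2024 5:00 AM.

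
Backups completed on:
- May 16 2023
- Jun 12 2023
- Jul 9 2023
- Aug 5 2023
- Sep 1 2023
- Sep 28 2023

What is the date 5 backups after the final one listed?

Feb 10 2024

The spacing is 27, 27, 27, 27, 27 days — always 27 days.
Sep 28 2023 + 27 days = Oct 25 2023.
Oct 25 2023 + 27 days = Nov 21 2023.
Nov 21 2023 + 27 days = Dec 18 2023.
Dec 18 2023 + 27 days = Jan 14 2024.
Jan 14 2024 + 27 days = Feb 10 2024.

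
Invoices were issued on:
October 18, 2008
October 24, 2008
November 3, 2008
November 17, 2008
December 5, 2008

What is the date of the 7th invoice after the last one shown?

July 31, 2009

Gaps: 6, 10, 14, 18 days — each gap is 4 larger than the previous one.
Next gap: 22 days. December 5, 2008 + 22 days = December 27, 2008.
Next gap: 26 days. December 27, 2008 + 26 days = January 22, 2009.
Next gap: 30 days. January 22, 2009 + 30 days = February 21, 2009.
Next gap: 34 days. February 21, 2009 + 34 days = March 27, 2009.
Next gap: 38 days. March 27, 2009 + 38 days = May 4, 2009.
Next gap: 42 days. May 4, 2009 + 42 days = June 15, 2009.
Next gap: 46 days. June 15, 2009 + 46 days = July 31, 2009.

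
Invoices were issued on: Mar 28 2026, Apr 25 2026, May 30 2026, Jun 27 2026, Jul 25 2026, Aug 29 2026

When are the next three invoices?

Sep 26 2026, Oct 31 2026, Nov 28 2026

These are Saturdays with 28, 35, 28, 28, 35-day gaps.
Each is the final Saturday of its month — May 30 2026 is past the 28th, so '4th Saturday' doesn't fit.
Last Saturday of September 2026: Sep 26 2026.
Last Saturday of October 2026: Oct 31 2026.
November 2026 ends with Saturday Nov 28 2026.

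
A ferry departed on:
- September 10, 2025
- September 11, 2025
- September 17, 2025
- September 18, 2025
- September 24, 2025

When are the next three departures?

The gap pattern 1, 6, 1, 6 repeats every 2 events.
These are the Wednesdays and Thursdays of each week.
Next Thursday: September 25, 2025.
Next Wednesday: October 1, 2025.
The following Thursday is October 2, 2025.

September 25, 2025; October 1, 2025; October 2, 2025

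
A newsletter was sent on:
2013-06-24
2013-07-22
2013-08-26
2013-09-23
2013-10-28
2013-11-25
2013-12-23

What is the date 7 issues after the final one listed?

2014-07-28

All dates are Mondays, 28, 35, 28, 35, 28, 28 days apart.
Specifically, the 4th Monday of each month.
January 2014 — 4th Monday is 2014-01-27.
4th Monday of February 2014: 2014-02-24.
4th Monday of March 2014: 2014-03-24.
April 2014 — 4th Monday is 2014-04-28.
4th Monday of May 2014: 2014-05-26.
4th Monday of June 2014: 2014-06-23.
4th Monday of July 2014: 2014-07-28.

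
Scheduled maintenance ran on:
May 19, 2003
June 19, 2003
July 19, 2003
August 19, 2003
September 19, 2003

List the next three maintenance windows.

Each date is the 19th; the gaps (31, 30, 31, 31) track the month lengths.
The rule is the 19th of each month.
Next: October 2003 → October 19, 2003.
November 2003: November 19, 2003.
December 2003: December 19, 2003.

October 19, 2003; November 19, 2003; December 19, 2003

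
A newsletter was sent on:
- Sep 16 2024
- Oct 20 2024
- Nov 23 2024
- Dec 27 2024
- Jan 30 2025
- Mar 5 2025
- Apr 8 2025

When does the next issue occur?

Every event comes 34 days after the last (34, 34, 34, 34, 34, 34).
Apr 8 2025 + 34 days = May 12 2025.

May 12 2025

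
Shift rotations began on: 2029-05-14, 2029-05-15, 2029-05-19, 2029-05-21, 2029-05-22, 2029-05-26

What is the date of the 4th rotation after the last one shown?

2029-06-04

The gap pattern 1, 4, 2, 1, 4 repeats every 3 events.
These are the Mondays, Tuesdays and Saturdays of each week.
Next Monday: 2029-05-28.
The following Tuesday is 2029-05-29.
Next Saturday: 2029-06-02.
The following Monday is 2029-06-04.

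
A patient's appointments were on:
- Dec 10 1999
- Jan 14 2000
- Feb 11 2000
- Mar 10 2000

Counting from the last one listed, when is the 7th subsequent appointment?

These are Fridays at 28- or 35-day spacing (35, 28, 28).
The pattern: 2nd Friday of the month.
2nd Friday of April 2000: Apr 14 2000.
May 2000 — 2nd Friday is May 12 2000.
June 2000 — 2nd Friday is Jun 9 2000.
2nd Friday of July 2000: Jul 14 2000.
August 2000 — 2nd Friday is Aug 11 2000.
September 2000 — 2nd Friday is Sep 8 2000.
October 2000 — 2nd Friday is Oct 13 2000.

Oct 13 2000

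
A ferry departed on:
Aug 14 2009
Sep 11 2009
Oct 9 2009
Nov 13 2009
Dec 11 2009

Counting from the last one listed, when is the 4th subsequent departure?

All dates are Fridays, 28, 28, 35, 28 days apart.
Specifically, the 2nd Friday of each month.
2nd Friday of January 2010: Jan 8 2010.
2nd Friday of February 2010: Feb 12 2010.
March 2010 — 2nd Friday is Mar 12 2010.
2nd Friday of April 2010: Apr 9 2010.

Apr 9 2010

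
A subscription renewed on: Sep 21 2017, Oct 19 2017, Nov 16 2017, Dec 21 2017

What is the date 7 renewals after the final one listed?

Jul 19 2018

These are Thursdays at 28- or 35-day spacing (28, 28, 35).
The pattern: 3rd Thursday of the month.
January 2018 — 3rd Thursday is Jan 18 2018.
February 2018 — 3rd Thursday is Feb 15 2018.
3rd Thursday of March 2018: Mar 15 2018.
3rd Thursday of April 2018: Apr 19 2018.
May 2018 — 3rd Thursday is May 17 2018.
June 2018 — 3rd Thursday is Jun 21 2018.
3rd Thursday of July 2018: Jul 19 2018.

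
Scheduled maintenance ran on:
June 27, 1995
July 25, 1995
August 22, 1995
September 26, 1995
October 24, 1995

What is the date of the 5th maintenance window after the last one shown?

Gaps: 28, 28, 35, 28 days — a mix of 28 and 35. Every date is a Tuesday.
Each is the 4th Tuesday of its month.
November 1995 — 4th Tuesday is November 28, 1995.
4th Tuesday of December 1995: December 26, 1995.
January 1996 — 4th Tuesday is January 23, 1996.
4th Tuesday of February 1996: February 27, 1996.
4th Tuesday of March 1996: March 26, 1996.

March 26, 1996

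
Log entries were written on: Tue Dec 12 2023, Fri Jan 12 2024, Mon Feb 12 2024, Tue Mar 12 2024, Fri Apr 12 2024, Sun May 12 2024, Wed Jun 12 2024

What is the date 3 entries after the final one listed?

Thu Sep 12 2024

Each date is the 12th; the gaps (31, 31, 29, 31, 30, 31) track the month lengths.
The rule is the 12th of each month.
Next: July 2024 → Fri Jul 12 2024.
Next: August 2024 → Mon Aug 12 2024.
September 2024: Thu Sep 12 2024.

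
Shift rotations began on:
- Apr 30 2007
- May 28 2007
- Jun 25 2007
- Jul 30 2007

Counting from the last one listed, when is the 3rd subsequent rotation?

All Mondays; the gaps (28, 28, 35) vary with month length.
This is the last Monday of each month.
August 2007 ends with Monday Aug 27 2007.
September 2007 ends with Monday Sep 24 2007.
October 2007 ends with Monday Oct 29 2007.

Oct 29 2007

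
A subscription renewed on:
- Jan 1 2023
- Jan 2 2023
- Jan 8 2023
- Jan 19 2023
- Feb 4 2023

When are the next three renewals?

Feb 25 2023, Mar 23 2023, Apr 23 2023

The spacing grows by 5 each time: 1, 6, 11, 16 days.
Next gap: 21 days. Feb 4 2023 + 21 days = Feb 25 2023.
Next gap: 26 days. Feb 25 2023 + 26 days = Mar 23 2023.
Next gap: 31 days. Mar 23 2023 + 31 days = Apr 23 2023.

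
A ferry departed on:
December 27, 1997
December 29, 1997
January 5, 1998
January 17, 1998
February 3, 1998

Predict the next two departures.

Gaps: 2, 7, 12, 17 days — each gap is 5 larger than the previous one.
Next gap: 22 days. February 3, 1998 + 22 days = February 25, 1998.
Next gap: 27 days. February 25, 1998 + 27 days = March 24, 1998.

February 25, 1998; March 24, 1998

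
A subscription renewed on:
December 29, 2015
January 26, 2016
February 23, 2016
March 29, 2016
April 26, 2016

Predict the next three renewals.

These are Tuesdays with 28, 28, 35, 28-day gaps.
Each is the final Tuesday of its month — December 29, 2015 is past the 28th, so '4th Tuesday' doesn't fit.
May 2016 ends with Tuesday May 31, 2016.
June 2016 ends with Tuesday June 28, 2016.
Last Tuesday of July 2016: July 26, 2016.

May 31, 2016; June 28, 2016; July 26, 2016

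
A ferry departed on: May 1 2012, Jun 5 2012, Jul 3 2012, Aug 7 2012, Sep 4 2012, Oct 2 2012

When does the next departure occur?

Nov 6 2012

All dates are Tuesdays, 35, 28, 35, 28, 28 days apart.
Specifically, the 1st Tuesday of each month.
1st Tuesday of November 2012: Nov 6 2012.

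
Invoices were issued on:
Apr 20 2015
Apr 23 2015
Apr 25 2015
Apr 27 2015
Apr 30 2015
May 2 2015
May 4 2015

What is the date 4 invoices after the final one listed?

May 14 2015

The gap pattern 3, 2, 2, 3, 2, 2 repeats every 3 events.
These are the Mondays, Thursdays and Saturdays of each week.
The following Thursday is May 7 2015.
Next Saturday: May 9 2015.
Next Monday: May 11 2015.
The following Thursday is May 14 2015.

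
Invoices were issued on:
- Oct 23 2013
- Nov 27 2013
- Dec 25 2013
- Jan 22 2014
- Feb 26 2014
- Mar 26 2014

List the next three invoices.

All dates are Wednesdays, 35, 28, 28, 35, 28 days apart.
Specifically, the 4th Wednesday of each month.
April 2014 — 4th Wednesday is Apr 23 2014.
4th Wednesday of May 2014: May 28 2014.
June 2014 — 4th Wednesday is Jun 25 2014.

Apr 23 2014, May 28 2014, Jun 25 2014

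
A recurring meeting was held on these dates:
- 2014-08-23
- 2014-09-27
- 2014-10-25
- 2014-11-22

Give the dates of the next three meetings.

2014-12-27, 2015-01-24, 2015-02-28

These are Saturdays at 28- or 35-day spacing (35, 28, 28).
The pattern: 4th Saturday of the month.
4th Saturday of December 2014: 2014-12-27.
January 2015 — 4th Saturday is 2015-01-24.
4th Saturday of February 2015: 2015-02-28.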